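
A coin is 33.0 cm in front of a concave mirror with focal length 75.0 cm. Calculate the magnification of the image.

1/d_i = 1/f − 1/d_o = 1/(75.00) − 1/(33.0) = -0.01697, so d_i = -58.93 cm.
m = −d_i/d_o = −(-58.93)/(33.0) = +1.79.
The image is virtual, upright and enlarged, behind the mirror.

m = +1.79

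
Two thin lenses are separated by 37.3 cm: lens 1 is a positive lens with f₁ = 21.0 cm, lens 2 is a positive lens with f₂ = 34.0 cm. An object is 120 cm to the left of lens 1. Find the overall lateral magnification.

m = -0.326

Lens 1: 1/d_i1 = 1/(21.0) − 1/(120) = 0.03929, so d_i1 = 25.45 cm; m₁ = −d_i1/d_o1 = -0.2121.
d_o2 = 37.3 − (25.45) = 11.85 cm.
Lens 2: 1/d_i2 = 1/(34.0) − 1/(11.85) = -0.05498, so d_i2 = -18.19 cm; m₂ = −d_i2/d_o2 = +1.535.
m = m₁·m₂ = (-0.2121)(+1.535) = -0.326.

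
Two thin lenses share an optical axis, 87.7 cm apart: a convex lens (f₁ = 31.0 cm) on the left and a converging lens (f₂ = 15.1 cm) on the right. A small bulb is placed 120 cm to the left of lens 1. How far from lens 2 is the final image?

22.5 cm

Lens 1: 1/d_i1 = 1/f₁ − 1/d_o1 = 1/(31.0) − 1/(120) = 0.02392, so d_i1 = 41.80 cm.
The intermediate image is 41.80 cm to the right of lens 1, which is 87.7 − (41.80) = 45.90 cm to the left of lens 2, so d_o2 = +45.90 cm.
Lens 2: 1/d_i2 = 1/f₂ − 1/d_o2 = 1/(15.1) − 1/(45.90) = 0.04444, so d_i2 = 22.5 cm.
The final image is real, 22.5 cm to the right of lens 2 (overall magnification ≈ 0.17).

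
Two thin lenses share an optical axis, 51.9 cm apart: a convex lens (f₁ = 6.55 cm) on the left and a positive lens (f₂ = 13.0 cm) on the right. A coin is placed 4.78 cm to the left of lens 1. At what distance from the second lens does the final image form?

Lens 1: 1/d_i1 = 1/f₁ − 1/d_o1 = 1/(6.55) − 1/(4.78) = -0.05653, so d_i1 = -17.69 cm.
The intermediate image is 17.69 cm to the left of lens 1 (virtual), which is 51.9 − (-17.69) = 69.59 cm to the left of lens 2, so d_o2 = +69.59 cm.
Lens 2: 1/d_i2 = 1/f₂ − 1/d_o2 = 1/(13.0) − 1/(69.59) = 0.06255, so d_i2 = 16.0 cm.
The final image is real, 16.0 cm to the right of lens 2 (overall magnification ≈ -0.85).

16.0 cm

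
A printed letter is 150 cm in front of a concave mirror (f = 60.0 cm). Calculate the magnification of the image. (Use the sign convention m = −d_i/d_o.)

1/d_i = 1/f − 1/d_o = 1/(60.00) − 1/(150) = 0.01000, so d_i = 100.0 cm.
m = −d_i/d_o = −(100.0)/(150) = -0.667.
The image is real, inverted and reduced, in front of the mirror.

m = -0.667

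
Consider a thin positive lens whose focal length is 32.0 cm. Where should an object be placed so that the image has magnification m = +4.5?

24.9 cm

m = −d_i/d_o ⇒ d_i = −m·d_o.
1/f = 1/d_o + 1/d_i = 1/d_o − 1/(m·d_o) = (1 − 1/m)/d_o, so d_o = f(1 − 1/m) = (32.00)(1 − 1/(+4.5)) = 24.9 cm.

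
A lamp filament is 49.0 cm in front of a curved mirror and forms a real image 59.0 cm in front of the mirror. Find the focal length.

Real image ⇒ d_i = +59.0 cm.
1/f = 1/d_o + 1/d_i = 1/(49.0) + 1/(59.0) = 0.03736, so f = 26.8 cm.
Since f is positive, the curved mirror is concave.

f = 26.8 cm (concave)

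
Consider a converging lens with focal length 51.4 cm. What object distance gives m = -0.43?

m = −d_i/d_o ⇒ d_i = −m·d_o.
1/f = 1/d_o + 1/d_i = 1/d_o − 1/(m·d_o) = (1 − 1/m)/d_o, so d_o = f(1 − 1/m) = (51.40)(1 − 1/(-0.43)) = 171 cm.

171 cm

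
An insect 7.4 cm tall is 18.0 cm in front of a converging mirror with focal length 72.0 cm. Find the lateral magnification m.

1/d_i = 1/f − 1/d_o = 1/(72.00) − 1/(18.0) = -0.04167, so d_i = -24.00 cm.
m = −d_i/d_o = −(-24.00)/(18.0) = +1.33.
The image is virtual, upright and enlarged, behind the mirror.

m = +1.33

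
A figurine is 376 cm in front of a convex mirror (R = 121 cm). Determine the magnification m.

m = +0.139

f = R/2 = 121/2 = 60.50 cm; for a convex mirror, f = -60.50 cm.
1/d_i = 1/f − 1/d_o = 1/(-60.50) − 1/(376) = -0.01919, so d_i = -52.11 cm.
m = −d_i/d_o = −(-52.11)/(376) = +0.139.
The image is virtual, upright and reduced, behind the mirror.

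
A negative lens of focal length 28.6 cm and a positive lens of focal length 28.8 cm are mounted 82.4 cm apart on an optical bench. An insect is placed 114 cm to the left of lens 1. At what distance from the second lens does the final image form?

39.6 cm

Lens 1 is diverging, so f₁ = −28.6 cm.
Lens 1: 1/d_i1 = 1/f₁ − 1/d_o1 = 1/(-28.6) − 1/(114) = -0.04374, so d_i1 = -22.86 cm.
The intermediate image is 22.86 cm to the left of lens 1 (virtual), which is 82.4 − (-22.86) = 105.3 cm to the left of lens 2, so d_o2 = +105.3 cm.
Lens 2: 1/d_i2 = 1/f₂ − 1/d_o2 = 1/(28.8) − 1/(105.3) = 0.02523, so d_i2 = 39.6 cm.
The final image is real, 39.6 cm to the right of lens 2 (overall magnification ≈ -0.076).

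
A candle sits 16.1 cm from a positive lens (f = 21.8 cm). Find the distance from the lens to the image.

61.6 cm

Lens equation: 1/q = 1/f − 1/p = 1/(21.80) − 1/(16.1) = 0.04587 − 0.06211 = -0.01624, so q = -61.6 cm.
The image is virtual, upright and enlarged, on the same side as the object.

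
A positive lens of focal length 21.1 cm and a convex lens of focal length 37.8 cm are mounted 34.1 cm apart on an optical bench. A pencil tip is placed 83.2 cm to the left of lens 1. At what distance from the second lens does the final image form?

6.89 cm

Lens 1: 1/d_i1 = 1/f₁ − 1/d_o1 = 1/(21.1) − 1/(83.2) = 0.03537, so d_i1 = 28.27 cm.
The intermediate image is 28.27 cm to the right of lens 1, which is 34.1 − (28.27) = 5.830 cm to the left of lens 2, so d_o2 = +5.830 cm.
Lens 2: 1/d_i2 = 1/f₂ − 1/d_o2 = 1/(37.8) − 1/(5.830) = -0.1451, so d_i2 = -6.89 cm.
The final image is virtual, 6.89 cm to the left of lens 2 (overall magnification ≈ -0.40).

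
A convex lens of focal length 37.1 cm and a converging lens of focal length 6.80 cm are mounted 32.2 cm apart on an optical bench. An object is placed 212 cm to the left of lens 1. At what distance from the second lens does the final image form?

4.44 cm

Lens 1: 1/d_i1 = 1/f₁ − 1/d_o1 = 1/(37.1) − 1/(212) = 0.02224, so d_i1 = 44.97 cm.
The intermediate image is 44.97 cm to the right of lens 1, which lies 12.77 cm to the right of lens 2 — a virtual object — so d_o2 = −12.77 cm.
Lens 2: 1/d_i2 = 1/f₂ − 1/d_o2 = 1/(6.80) − 1/(-12.77) = 0.2254, so d_i2 = 4.44 cm.
The final image is real, 4.44 cm to the right of lens 2 (overall magnification ≈ -0.074).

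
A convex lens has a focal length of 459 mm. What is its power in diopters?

f = 45.9 cm = 0.459 m.
P = 1/f = 1/(0.459 m) = +2.18 D.

P = +2.18 D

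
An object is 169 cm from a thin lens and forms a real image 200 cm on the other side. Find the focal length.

Real image ⇒ d_i = +200 cm.
1/f = 1/d_o + 1/d_i = 1/(169) + 1/(200) = 0.01092, so f = 91.6 cm.
Since f is positive, the thin lens is converging.

f = 91.6 cm (converging)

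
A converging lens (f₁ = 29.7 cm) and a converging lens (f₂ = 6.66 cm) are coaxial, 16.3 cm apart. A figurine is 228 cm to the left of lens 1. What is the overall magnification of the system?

m = -0.0407

Lens 1: 1/d_i1 = 1/(29.7) − 1/(228) = 0.02928, so d_i1 = 34.15 cm; m₁ = −d_i1/d_o1 = -0.1498.
d_o2 = 16.3 − (34.15) = -17.85 cm (virtual object).
Lens 2: 1/d_i2 = 1/(6.66) − 1/(-17.85) = 0.2062, so d_i2 = 4.850 cm; m₂ = −d_i2/d_o2 = +0.2717.
m = m₁·m₂ = (-0.1498)(+0.2717) = -0.0407.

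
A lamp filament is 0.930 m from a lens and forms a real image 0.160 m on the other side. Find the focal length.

f = 0.137 m (converging)

Real image ⇒ d_i = +0.160 m.
1/f = 1/d_o + 1/d_i = 1/(0.930) + 1/(0.160) = 7.325, so f = 0.137 m.
Since f is positive, the lens is converging.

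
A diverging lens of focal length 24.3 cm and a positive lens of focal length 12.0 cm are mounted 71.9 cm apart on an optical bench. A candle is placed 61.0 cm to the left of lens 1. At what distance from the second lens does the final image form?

13.9 cm

Lens 1 is diverging, so f₁ = −24.3 cm.
Lens 1: 1/d_i1 = 1/f₁ − 1/d_o1 = 1/(-24.3) − 1/(61.0) = -0.05755, so d_i1 = -17.38 cm.
The intermediate image is 17.38 cm to the left of lens 1 (virtual), which is 71.9 − (-17.38) = 89.28 cm to the left of lens 2, so d_o2 = +89.28 cm.
Lens 2: 1/d_i2 = 1/f₂ − 1/d_o2 = 1/(12.0) − 1/(89.28) = 0.07213, so d_i2 = 13.9 cm.
The final image is real, 13.9 cm to the right of lens 2 (overall magnification ≈ -0.044).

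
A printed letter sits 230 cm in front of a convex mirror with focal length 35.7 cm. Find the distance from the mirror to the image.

For a convex mirror, f = -35.7 cm.
Mirror equation: 1/v = 1/f − 1/u = 1/(-35.70) − 1/(230) = -0.02801 − 0.004348 = -0.03236, so v = -30.9 cm.
The image is virtual, upright and reduced, behind the mirror.

30.9 cm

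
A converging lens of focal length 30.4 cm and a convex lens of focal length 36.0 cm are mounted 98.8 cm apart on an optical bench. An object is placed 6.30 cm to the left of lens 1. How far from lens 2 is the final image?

Lens 1: 1/d_i1 = 1/f₁ − 1/d_o1 = 1/(30.4) − 1/(6.30) = -0.1258, so d_i1 = -7.947 cm.
The intermediate image is 7.947 cm to the left of lens 1 (virtual), which is 98.8 − (-7.947) = 106.7 cm to the left of lens 2, so d_o2 = +106.7 cm.
Lens 2: 1/d_i2 = 1/f₂ − 1/d_o2 = 1/(36.0) − 1/(106.7) = 0.01841, so d_i2 = 54.3 cm.
The final image is real, 54.3 cm to the right of lens 2 (overall magnification ≈ -0.64).

54.3 cm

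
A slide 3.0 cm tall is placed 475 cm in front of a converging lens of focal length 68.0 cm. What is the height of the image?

1/d_i = 1/f − 1/d_o = 1/(68.00) − 1/(475) = 0.01260, so d_i = 79.36 cm.
m = −d_i/d_o = -0.1671.
|h_i| = |m|·h_o = 0.1671 × 3.0 = 0.501 cm. The image is real, inverted and reduced, on the far side of the lens.

0.501 cm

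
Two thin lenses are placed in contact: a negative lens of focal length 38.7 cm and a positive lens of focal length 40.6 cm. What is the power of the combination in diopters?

P = -0.121 D

P₁ = 1/f₁ = 1/(-0.387 m) = -2.584 D; P₂ = 1/f₂ = 1/(0.406 m) = +2.463 D.
For thin lenses in contact, P = P₁ + P₂ = (-2.584) + (+2.463) = -0.121 D.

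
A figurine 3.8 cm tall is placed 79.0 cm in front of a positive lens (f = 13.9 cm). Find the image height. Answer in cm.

1/d_i = 1/f − 1/d_o = 1/(13.90) − 1/(79.0) = 0.05928, so d_i = 16.87 cm.
m = −d_i/d_o = -0.2135.
|h_i| = |m|·h_o = 0.2135 × 3.8 = 0.811 cm. The image is real, inverted and reduced, on the far side of the lens.

0.811 cm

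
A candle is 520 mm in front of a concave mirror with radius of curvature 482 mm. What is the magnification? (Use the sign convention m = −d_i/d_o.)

m = -0.864

f = R/2 = 482/2 = 241.0 mm.
1/d_i = 1/f − 1/d_o = 1/(241.0) − 1/(520) = 0.002226, so d_i = 449.2 mm.
m = −d_i/d_o = −(449.2)/(520) = -0.864.
The image is real, inverted and reduced, in front of the mirror.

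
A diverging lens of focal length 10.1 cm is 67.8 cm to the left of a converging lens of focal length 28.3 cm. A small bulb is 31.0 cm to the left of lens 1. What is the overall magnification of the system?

f₁ = −10.1 cm (diverging).
Lens 1: 1/d_i1 = 1/(-10.1) − 1/(31.0) = -0.1313, so d_i1 = -7.618 cm; m₁ = −d_i1/d_o1 = +0.2457.
d_o2 = 67.8 − (-7.618) = 75.42 cm.
Lens 2: 1/d_i2 = 1/(28.3) − 1/(75.42) = 0.02208, so d_i2 = 45.30 cm; m₂ = −d_i2/d_o2 = -0.6006.
m = m₁·m₂ = (+0.2457)(-0.6006) = -0.148.

m = -0.148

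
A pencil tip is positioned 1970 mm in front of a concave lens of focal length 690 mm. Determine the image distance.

511 mm

For a concave lens, f = -690 mm.
Lens equation: 1/v = 1/f − 1/u = 1/(-690.0) − 1/(1970) = -0.001449 − 0.0005076 = -0.001957, so v = -511 mm.
The image is virtual, upright and reduced, on the same side as the object.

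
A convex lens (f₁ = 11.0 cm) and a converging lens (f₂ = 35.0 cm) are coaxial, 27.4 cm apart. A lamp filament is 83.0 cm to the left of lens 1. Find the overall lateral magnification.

m = -0.264

Lens 1: 1/d_i1 = 1/(11.0) − 1/(83.0) = 0.07886, so d_i1 = 12.68 cm; m₁ = −d_i1/d_o1 = -0.1528.
d_o2 = 27.4 − (12.68) = 14.72 cm.
Lens 2: 1/d_i2 = 1/(35.0) − 1/(14.72) = -0.03936, so d_i2 = -25.40 cm; m₂ = −d_i2/d_o2 = +1.726.
m = m₁·m₂ = (-0.1528)(+1.726) = -0.264.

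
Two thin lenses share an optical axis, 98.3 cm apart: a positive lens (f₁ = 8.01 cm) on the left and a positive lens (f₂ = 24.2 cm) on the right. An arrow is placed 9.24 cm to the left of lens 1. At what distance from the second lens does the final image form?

Lens 1: 1/d_i1 = 1/f₁ − 1/d_o1 = 1/(8.01) − 1/(9.24) = 0.01662, so d_i1 = 60.17 cm.
The intermediate image is 60.17 cm to the right of lens 1, which is 98.3 − (60.17) = 38.13 cm to the left of lens 2, so d_o2 = +38.13 cm.
Lens 2: 1/d_i2 = 1/f₂ − 1/d_o2 = 1/(24.2) − 1/(38.13) = 0.01510, so d_i2 = 66.2 cm.
The final image is real, 66.2 cm to the right of lens 2 (overall magnification ≈ 11).

66.2 cm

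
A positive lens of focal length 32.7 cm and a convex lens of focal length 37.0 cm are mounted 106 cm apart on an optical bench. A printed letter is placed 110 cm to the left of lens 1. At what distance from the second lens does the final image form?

97.9 cm

Lens 1: 1/d_i1 = 1/f₁ − 1/d_o1 = 1/(32.7) − 1/(110) = 0.02149, so d_i1 = 46.53 cm.
The intermediate image is 46.53 cm to the right of lens 1, which is 106 − (46.53) = 59.47 cm to the left of lens 2, so d_o2 = +59.47 cm.
Lens 2: 1/d_i2 = 1/f₂ − 1/d_o2 = 1/(37.0) − 1/(59.47) = 0.01021, so d_i2 = 97.9 cm.
The final image is real, 97.9 cm to the right of lens 2 (overall magnification ≈ 0.70).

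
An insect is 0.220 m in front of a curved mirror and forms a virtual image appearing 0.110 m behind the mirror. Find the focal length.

Virtual image ⇒ d_i = −0.110 m.
1/f = 1/d_o + 1/d_i = 1/(0.220) + 1/(-0.110) = -4.545, so f = -0.220 m.
Since f is negative, the curved mirror is convex.

f = -0.220 m (convex)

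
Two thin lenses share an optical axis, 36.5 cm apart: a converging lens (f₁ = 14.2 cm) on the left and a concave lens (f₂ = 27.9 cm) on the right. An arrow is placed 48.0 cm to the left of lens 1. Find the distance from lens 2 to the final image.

Lens 1: 1/d_i1 = 1/f₁ − 1/d_o1 = 1/(14.2) − 1/(48.0) = 0.04959, so d_i1 = 20.17 cm.
The intermediate image is 20.17 cm to the right of lens 1, which is 36.5 − (20.17) = 16.33 cm to the left of lens 2, so d_o2 = +16.33 cm.
Lens 2 is diverging, so f₂ = −27.9 cm.
Lens 2: 1/d_i2 = 1/f₂ − 1/d_o2 = 1/(-27.9) − 1/(16.33) = -0.09708, so d_i2 = -10.3 cm.
The final image is virtual, 10.3 cm to the left of lens 2 (overall magnification ≈ -0.26).

10.3 cm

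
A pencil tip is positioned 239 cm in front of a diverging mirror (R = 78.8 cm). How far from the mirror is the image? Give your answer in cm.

33.8 cm

f = R/2 = 78.8/2 = 39.40 cm; for a diverging mirror, f = -39.40 cm.
Mirror equation: 1/v = 1/f − 1/u = 1/(-39.40) − 1/(239) = -0.02538 − 0.004184 = -0.02956, so v = -33.8 cm.
The image is virtual, upright and reduced, behind the mirror.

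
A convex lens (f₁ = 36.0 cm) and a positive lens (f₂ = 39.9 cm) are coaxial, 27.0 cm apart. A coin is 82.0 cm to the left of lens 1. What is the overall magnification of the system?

Lens 1: 1/d_i1 = 1/(36.0) − 1/(82.0) = 0.01558, so d_i1 = 64.17 cm; m₁ = −d_i1/d_o1 = -0.7826.
d_o2 = 27.0 − (64.17) = -37.17 cm (virtual object).
Lens 2: 1/d_i2 = 1/(39.9) − 1/(-37.17) = 0.05197, so d_i2 = 19.24 cm; m₂ = −d_i2/d_o2 = +0.5177.
m = m₁·m₂ = (-0.7826)(+0.5177) = -0.405.

m = -0.405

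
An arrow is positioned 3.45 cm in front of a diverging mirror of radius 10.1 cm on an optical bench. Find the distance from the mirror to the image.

f = R/2 = 10.1/2 = 5.050 cm; for a diverging mirror, f = -5.050 cm.
Mirror equation: 1/q = 1/f − 1/p = 1/(-5.050) − 1/(3.45) = -0.1980 − 0.2899 = -0.4879, so q = -2.05 cm.
The image is virtual, upright and reduced, behind the mirror.

2.05 cm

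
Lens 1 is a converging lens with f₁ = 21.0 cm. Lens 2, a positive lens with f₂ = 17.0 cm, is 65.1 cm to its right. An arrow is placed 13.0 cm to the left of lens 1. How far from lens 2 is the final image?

Lens 1: 1/d_i1 = 1/f₁ − 1/d_o1 = 1/(21.0) − 1/(13.0) = -0.02930, so d_i1 = -34.12 cm.
The intermediate image is 34.12 cm to the left of lens 1 (virtual), which is 65.1 − (-34.12) = 99.22 cm to the left of lens 2, so d_o2 = +99.22 cm.
Lens 2: 1/d_i2 = 1/f₂ − 1/d_o2 = 1/(17.0) − 1/(99.22) = 0.04874, so d_i2 = 20.5 cm.
The final image is real, 20.5 cm to the right of lens 2 (overall magnification ≈ -0.54).

20.5 cm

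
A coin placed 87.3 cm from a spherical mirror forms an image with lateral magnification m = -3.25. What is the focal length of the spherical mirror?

m = −d_i/d_o ⇒ d_i = −m·d_o = −(-3.25)·(87.3) = 283.7 cm.
1/f = 1/d_o + 1/d_i = 1/(87.3) + 1/(283.7) = 0.01498, so f = 66.8 cm.
Since f is positive, the spherical mirror is concave.

f = 66.8 cm (concave)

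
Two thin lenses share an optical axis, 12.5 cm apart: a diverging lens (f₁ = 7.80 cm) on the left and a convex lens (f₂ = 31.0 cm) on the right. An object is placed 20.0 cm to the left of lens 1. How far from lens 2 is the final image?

Lens 1 is diverging, so f₁ = −7.80 cm.
Lens 1: 1/d_i1 = 1/f₁ − 1/d_o1 = 1/(-7.80) − 1/(20.0) = -0.1782, so d_i1 = -5.612 cm.
The intermediate image is 5.612 cm to the left of lens 1 (virtual), which is 12.5 − (-5.612) = 18.11 cm to the left of lens 2, so d_o2 = +18.11 cm.
Lens 2: 1/d_i2 = 1/f₂ − 1/d_o2 = 1/(31.0) − 1/(18.11) = -0.02296, so d_i2 = -43.6 cm.
The final image is virtual, 43.6 cm to the left of lens 2 (overall magnification ≈ 0.67).

43.6 cm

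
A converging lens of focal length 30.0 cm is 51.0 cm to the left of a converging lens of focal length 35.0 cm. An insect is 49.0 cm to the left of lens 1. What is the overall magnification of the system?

Lens 1: 1/d_i1 = 1/(30.0) − 1/(49.0) = 0.01293, so d_i1 = 77.37 cm; m₁ = −d_i1/d_o1 = -1.579.
d_o2 = 51.0 − (77.37) = -26.37 cm (virtual object).
Lens 2: 1/d_i2 = 1/(35.0) − 1/(-26.37) = 0.06649, so d_i2 = 15.04 cm; m₂ = −d_i2/d_o2 = +0.5703.
m = m₁·m₂ = (-1.579)(+0.5703) = -0.901.

m = -0.901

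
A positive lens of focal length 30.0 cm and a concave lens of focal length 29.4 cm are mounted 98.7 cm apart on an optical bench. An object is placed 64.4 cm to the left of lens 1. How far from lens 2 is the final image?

Lens 1: 1/d_i1 = 1/f₁ − 1/d_o1 = 1/(30.0) − 1/(64.4) = 0.01781, so d_i1 = 56.16 cm.
The intermediate image is 56.16 cm to the right of lens 1, which is 98.7 − (56.16) = 42.54 cm to the left of lens 2, so d_o2 = +42.54 cm.
Lens 2 is diverging, so f₂ = −29.4 cm.
Lens 2: 1/d_i2 = 1/f₂ − 1/d_o2 = 1/(-29.4) − 1/(42.54) = -0.05752, so d_i2 = -17.4 cm.
The final image is virtual, 17.4 cm to the left of lens 2 (overall magnification ≈ -0.36).

17.4 cm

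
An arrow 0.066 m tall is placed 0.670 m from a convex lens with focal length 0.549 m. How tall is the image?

0.299 m

1/d_i = 1/f − 1/d_o = 1/(0.5490) − 1/(0.670) = 0.3290, so d_i = 3.040 m.
m = −d_i/d_o = -4.537.
|h_i| = |m|·h_o = 4.537 × 0.066 = 0.299 m. The image is real, inverted and enlarged, on the far side of the lens.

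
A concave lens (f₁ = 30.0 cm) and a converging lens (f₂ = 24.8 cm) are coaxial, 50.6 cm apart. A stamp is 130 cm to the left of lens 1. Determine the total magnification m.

f₁ = −30.0 cm (diverging).
Lens 1: 1/d_i1 = 1/(-30.0) − 1/(130) = -0.04103, so d_i1 = -24.38 cm; m₁ = −d_i1/d_o1 = +0.1875.
d_o2 = 50.6 − (-24.38) = 74.98 cm.
Lens 2: 1/d_i2 = 1/(24.8) − 1/(74.98) = 0.02699, so d_i2 = 37.06 cm; m₂ = −d_i2/d_o2 = -0.4942.
m = m₁·m₂ = (+0.1875)(-0.4942) = -0.0927.

m = -0.0927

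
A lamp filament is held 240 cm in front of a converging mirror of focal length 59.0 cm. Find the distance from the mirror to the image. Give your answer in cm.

78.2 cm

Mirror equation: 1/s_i = 1/f − 1/s_o = 1/(59.00) − 1/(240) = 0.01695 − 0.004167 = 0.01278, so s_i = 78.2 cm.
The image is real, inverted and reduced, in front of the mirror.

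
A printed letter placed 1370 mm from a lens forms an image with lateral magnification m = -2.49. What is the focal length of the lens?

m = −d_i/d_o ⇒ d_i = −m·d_o = −(-2.49)·(1370) = 3411 mm.
1/f = 1/d_o + 1/d_i = 1/(1370) + 1/(3411) = 0.001023, so f = 977 mm.
Since f is positive, the lens is converging.

f = 977 mm (converging)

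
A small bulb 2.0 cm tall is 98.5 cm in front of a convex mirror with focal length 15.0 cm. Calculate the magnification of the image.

For a convex mirror, f = -15.0 cm.
1/d_i = 1/f − 1/d_o = 1/(-15.00) − 1/(98.5) = -0.07682, so d_i = -13.02 cm.
m = −d_i/d_o = −(-13.02)/(98.5) = +0.132.
The image is virtual, upright and reduced, behind the mirror.

m = +0.132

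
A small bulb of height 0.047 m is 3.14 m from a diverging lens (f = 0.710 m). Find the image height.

0.00867 m

For a diverging lens, f = -0.710 m.
1/d_i = 1/f − 1/d_o = 1/(-0.7100) − 1/(3.14) = -1.727, so d_i = -0.5791 m.
m = −d_i/d_o = +0.1844.
|h_i| = |m|·h_o = 0.1844 × 0.047 = 0.00867 m. The image is virtual, upright and reduced, on the same side as the object.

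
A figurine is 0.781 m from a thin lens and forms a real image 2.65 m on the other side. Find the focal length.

Real image ⇒ d_i = +2.65 m.
1/f = 1/d_o + 1/d_i = 1/(0.781) + 1/(2.65) = 1.658, so f = 0.603 m.
Since f is positive, the thin lens is converging.

f = 0.603 m (converging)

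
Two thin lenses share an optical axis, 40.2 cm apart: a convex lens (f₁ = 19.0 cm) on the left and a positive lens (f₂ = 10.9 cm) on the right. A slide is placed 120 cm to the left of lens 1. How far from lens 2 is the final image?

Lens 1: 1/d_i1 = 1/f₁ − 1/d_o1 = 1/(19.0) − 1/(120) = 0.04430, so d_i1 = 22.57 cm.
The intermediate image is 22.57 cm to the right of lens 1, which is 40.2 − (22.57) = 17.63 cm to the left of lens 2, so d_o2 = +17.63 cm.
Lens 2: 1/d_i2 = 1/f₂ − 1/d_o2 = 1/(10.9) − 1/(17.63) = 0.03502, so d_i2 = 28.6 cm.
The final image is real, 28.6 cm to the right of lens 2 (overall magnification ≈ 0.30).

28.6 cm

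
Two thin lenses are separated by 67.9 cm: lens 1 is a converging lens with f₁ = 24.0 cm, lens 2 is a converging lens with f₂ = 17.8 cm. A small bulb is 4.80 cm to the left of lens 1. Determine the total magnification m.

Lens 1: 1/d_i1 = 1/(24.0) − 1/(4.80) = -0.1667, so d_i1 = -6.000 cm; m₁ = −d_i1/d_o1 = +1.250.
d_o2 = 67.9 − (-6.000) = 73.90 cm.
Lens 2: 1/d_i2 = 1/(17.8) − 1/(73.90) = 0.04265, so d_i2 = 23.45 cm; m₂ = −d_i2/d_o2 = -0.3173.
m = m₁·m₂ = (+1.250)(-0.3173) = -0.397.

m = -0.397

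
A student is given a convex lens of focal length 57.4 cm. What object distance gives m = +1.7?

23.6 cm

m = −d_i/d_o ⇒ d_i = −m·d_o.
1/f = 1/d_o + 1/d_i = 1/d_o − 1/(m·d_o) = (1 − 1/m)/d_o, so d_o = f(1 − 1/m) = (57.40)(1 − 1/(+1.7)) = 23.6 cm.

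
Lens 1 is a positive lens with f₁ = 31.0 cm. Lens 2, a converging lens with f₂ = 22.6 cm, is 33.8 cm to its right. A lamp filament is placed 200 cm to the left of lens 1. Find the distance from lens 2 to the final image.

2.56 cm

Lens 1: 1/d_i1 = 1/f₁ − 1/d_o1 = 1/(31.0) − 1/(200) = 0.02726, so d_i1 = 36.69 cm.
The intermediate image is 36.69 cm to the right of lens 1, which lies 2.890 cm to the right of lens 2 — a virtual object — so d_o2 = −2.890 cm.
Lens 2: 1/d_i2 = 1/f₂ − 1/d_o2 = 1/(22.6) − 1/(-2.890) = 0.3903, so d_i2 = 2.56 cm.
The final image is real, 2.56 cm to the right of lens 2 (overall magnification ≈ -0.16).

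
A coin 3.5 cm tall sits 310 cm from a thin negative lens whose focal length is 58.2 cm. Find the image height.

0.553 cm

For a negative lens, f = -58.2 cm.
1/d_i = 1/f − 1/d_o = 1/(-58.20) − 1/(310) = -0.02041, so d_i = -49.00 cm.
m = −d_i/d_o = +0.1581.
|h_i| = |m|·h_o = 0.1581 × 3.5 = 0.553 cm. The image is virtual, upright and reduced, on the same side as the object.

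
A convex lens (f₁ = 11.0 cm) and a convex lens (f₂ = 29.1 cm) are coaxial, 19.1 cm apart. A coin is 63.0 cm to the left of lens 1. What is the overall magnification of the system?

m = -0.264

Lens 1: 1/d_i1 = 1/(11.0) − 1/(63.0) = 0.07504, so d_i1 = 13.33 cm; m₁ = −d_i1/d_o1 = -0.2116.
d_o2 = 19.1 − (13.33) = 5.770 cm.
Lens 2: 1/d_i2 = 1/(29.1) − 1/(5.770) = -0.1389, so d_i2 = -7.197 cm; m₂ = −d_i2/d_o2 = +1.247.
m = m₁·m₂ = (-0.2116)(+1.247) = -0.264.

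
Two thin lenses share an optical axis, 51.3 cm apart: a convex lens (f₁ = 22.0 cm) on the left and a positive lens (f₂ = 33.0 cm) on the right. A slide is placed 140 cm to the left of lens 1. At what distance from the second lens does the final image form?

Lens 1: 1/d_i1 = 1/f₁ − 1/d_o1 = 1/(22.0) − 1/(140) = 0.03831, so d_i1 = 26.10 cm.
The intermediate image is 26.10 cm to the right of lens 1, which is 51.3 − (26.10) = 25.20 cm to the left of lens 2, so d_o2 = +25.20 cm.
Lens 2: 1/d_i2 = 1/f₂ − 1/d_o2 = 1/(33.0) − 1/(25.20) = -0.009380, so d_i2 = -107 cm.
The final image is virtual, 107 cm to the left of lens 2 (overall magnification ≈ -0.79).

107 cm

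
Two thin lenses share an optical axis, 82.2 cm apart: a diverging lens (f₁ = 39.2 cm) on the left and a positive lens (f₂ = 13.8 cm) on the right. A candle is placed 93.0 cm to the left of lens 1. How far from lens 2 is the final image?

15.8 cm

Lens 1 is diverging, so f₁ = −39.2 cm.
Lens 1: 1/d_i1 = 1/f₁ − 1/d_o1 = 1/(-39.2) − 1/(93.0) = -0.03626, so d_i1 = -27.58 cm.
The intermediate image is 27.58 cm to the left of lens 1 (virtual), which is 82.2 − (-27.58) = 109.8 cm to the left of lens 2, so d_o2 = +109.8 cm.
Lens 2: 1/d_i2 = 1/f₂ − 1/d_o2 = 1/(13.8) − 1/(109.8) = 0.06336, so d_i2 = 15.8 cm.
The final image is real, 15.8 cm to the right of lens 2 (overall magnification ≈ -0.043).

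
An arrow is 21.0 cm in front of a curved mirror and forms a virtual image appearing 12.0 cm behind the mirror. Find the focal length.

Virtual image ⇒ d_i = −12.0 cm.
1/f = 1/d_o + 1/d_i = 1/(21.0) + 1/(-12.0) = -0.03571, so f = -28.0 cm.
Since f is negative, the curved mirror is convex.

f = -28.0 cm (convex)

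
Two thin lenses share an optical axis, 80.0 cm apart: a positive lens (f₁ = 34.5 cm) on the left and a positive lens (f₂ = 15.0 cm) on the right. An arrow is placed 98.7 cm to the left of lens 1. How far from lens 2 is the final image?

Lens 1: 1/d_i1 = 1/f₁ − 1/d_o1 = 1/(34.5) − 1/(98.7) = 0.01885, so d_i1 = 53.04 cm.
The intermediate image is 53.04 cm to the right of lens 1, which is 80.0 − (53.04) = 26.96 cm to the left of lens 2, so d_o2 = +26.96 cm.
Lens 2: 1/d_i2 = 1/f₂ − 1/d_o2 = 1/(15.0) − 1/(26.96) = 0.02957, so d_i2 = 33.8 cm.
The final image is real, 33.8 cm to the right of lens 2 (overall magnification ≈ 0.67).

33.8 cm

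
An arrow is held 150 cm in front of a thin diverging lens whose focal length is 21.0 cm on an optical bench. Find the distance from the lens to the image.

For a diverging lens, f = -21.0 cm.
Thin-lens equation: 1/v = 1/f − 1/u = 1/(-21.00) − 1/(150) = -0.04762 − 0.006667 = -0.05429, so v = -18.4 cm.
The image is virtual, upright and reduced, on the same side as the object.

18.4 cm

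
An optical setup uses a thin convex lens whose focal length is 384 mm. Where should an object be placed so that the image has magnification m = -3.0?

m = −d_i/d_o ⇒ d_i = −m·d_o.
1/f = 1/d_o + 1/d_i = 1/d_o − 1/(m·d_o) = (1 − 1/m)/d_o, so d_o = f(1 − 1/m) = (384.0)(1 − 1/(-3.0)) = 512 mm.

512 mm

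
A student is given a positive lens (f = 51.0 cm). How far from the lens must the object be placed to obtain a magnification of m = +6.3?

m = −d_i/d_o ⇒ d_i = −m·d_o.
1/f = 1/d_o + 1/d_i = 1/d_o − 1/(m·d_o) = (1 − 1/m)/d_o, so d_o = f(1 − 1/m) = (51.00)(1 − 1/(+6.3)) = 42.9 cm.

42.9 cm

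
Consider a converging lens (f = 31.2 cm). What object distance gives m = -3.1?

41.3 cm

m = −d_i/d_o ⇒ d_i = −m·d_o.
1/f = 1/d_o + 1/d_i = 1/d_o − 1/(m·d_o) = (1 − 1/m)/d_o, so d_o = f(1 − 1/m) = (31.20)(1 − 1/(-3.1)) = 41.3 cm.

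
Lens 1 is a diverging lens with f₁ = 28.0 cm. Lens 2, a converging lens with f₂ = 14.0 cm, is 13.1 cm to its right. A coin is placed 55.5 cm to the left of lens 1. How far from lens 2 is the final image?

Lens 1 is diverging, so f₁ = −28.0 cm.
Lens 1: 1/d_i1 = 1/f₁ − 1/d_o1 = 1/(-28.0) − 1/(55.5) = -0.05373, so d_i1 = -18.61 cm.
The intermediate image is 18.61 cm to the left of lens 1 (virtual), which is 13.1 − (-18.61) = 31.71 cm to the left of lens 2, so d_o2 = +31.71 cm.
Lens 2: 1/d_i2 = 1/f₂ − 1/d_o2 = 1/(14.0) − 1/(31.71) = 0.03989, so d_i2 = 25.1 cm.
The final image is real, 25.1 cm to the right of lens 2 (overall magnification ≈ -0.27).

25.1 cm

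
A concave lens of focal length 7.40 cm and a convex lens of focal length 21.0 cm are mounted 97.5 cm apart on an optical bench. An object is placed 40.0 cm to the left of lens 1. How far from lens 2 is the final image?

26.3 cm

Lens 1 is diverging, so f₁ = −7.40 cm.
Lens 1: 1/d_i1 = 1/f₁ − 1/d_o1 = 1/(-7.40) − 1/(40.0) = -0.1601, so d_i1 = -6.245 cm.
The intermediate image is 6.245 cm to the left of lens 1 (virtual), which is 97.5 − (-6.245) = 103.7 cm to the left of lens 2, so d_o2 = +103.7 cm.
Lens 2: 1/d_i2 = 1/f₂ − 1/d_o2 = 1/(21.0) − 1/(103.7) = 0.03798, so d_i2 = 26.3 cm.
The final image is real, 26.3 cm to the right of lens 2 (overall magnification ≈ -0.040).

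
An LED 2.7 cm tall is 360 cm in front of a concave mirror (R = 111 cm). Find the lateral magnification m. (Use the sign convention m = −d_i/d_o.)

f = R/2 = 111/2 = 55.50 cm.
1/d_i = 1/f − 1/d_o = 1/(55.50) − 1/(360) = 0.01524, so d_i = 65.62 cm.
m = −d_i/d_o = −(65.62)/(360) = -0.182.
The image is real, inverted and reduced, in front of the mirror.

m = -0.182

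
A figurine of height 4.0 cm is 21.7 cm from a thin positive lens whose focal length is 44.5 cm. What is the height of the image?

1/d_i = 1/f − 1/d_o = 1/(44.50) − 1/(21.7) = -0.02361, so d_i = -42.35 cm.
m = −d_i/d_o = +1.952.
|h_i| = |m|·h_o = 1.952 × 4.0 = 7.81 cm. The image is virtual, upright and enlarged, on the same side as the object.

7.81 cm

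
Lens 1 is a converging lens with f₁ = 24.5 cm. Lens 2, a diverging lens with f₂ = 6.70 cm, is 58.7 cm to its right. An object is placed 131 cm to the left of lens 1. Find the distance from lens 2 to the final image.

Lens 1: 1/d_i1 = 1/f₁ − 1/d_o1 = 1/(24.5) − 1/(131) = 0.03318, so d_i1 = 30.14 cm.
The intermediate image is 30.14 cm to the right of lens 1, which is 58.7 − (30.14) = 28.56 cm to the left of lens 2, so d_o2 = +28.56 cm.
Lens 2 is diverging, so f₂ = −6.70 cm.
Lens 2: 1/d_i2 = 1/f₂ − 1/d_o2 = 1/(-6.70) − 1/(28.56) = -0.1843, so d_i2 = -5.43 cm.
The final image is virtual, 5.43 cm to the left of lens 2 (overall magnification ≈ -0.044).

5.43 cm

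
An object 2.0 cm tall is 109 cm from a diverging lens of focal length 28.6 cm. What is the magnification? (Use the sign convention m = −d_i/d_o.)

m = +0.208

For a diverging lens, f = -28.6 cm.
1/d_i = 1/f − 1/d_o = 1/(-28.60) − 1/(109) = -0.04414, so d_i = -22.66 cm.
m = −d_i/d_o = −(-22.66)/(109) = +0.208.
The image is virtual, upright and reduced, on the same side as the object.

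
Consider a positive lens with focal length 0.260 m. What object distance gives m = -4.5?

0.318 m

m = −d_i/d_o ⇒ d_i = −m·d_o.
1/f = 1/d_o + 1/d_i = 1/d_o − 1/(m·d_o) = (1 − 1/m)/d_o, so d_o = f(1 − 1/m) = (0.2600)(1 − 1/(-4.5)) = 0.318 m.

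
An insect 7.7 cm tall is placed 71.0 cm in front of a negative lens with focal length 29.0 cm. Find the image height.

For a negative lens, f = -29.0 cm.
1/d_i = 1/f − 1/d_o = 1/(-29.00) − 1/(71.0) = -0.04857, so d_i = -20.59 cm.
m = −d_i/d_o = +0.2900.
|h_i| = |m|·h_o = 0.2900 × 7.7 = 2.23 cm. The image is virtual, upright and reduced, on the same side as the object.

2.23 cm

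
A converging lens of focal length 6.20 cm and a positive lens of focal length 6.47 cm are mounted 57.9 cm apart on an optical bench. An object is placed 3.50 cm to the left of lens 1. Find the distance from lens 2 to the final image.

Lens 1: 1/d_i1 = 1/f₁ − 1/d_o1 = 1/(6.20) − 1/(3.50) = -0.1244, so d_i1 = -8.037 cm.
The intermediate image is 8.037 cm to the left of lens 1 (virtual), which is 57.9 − (-8.037) = 65.94 cm to the left of lens 2, so d_o2 = +65.94 cm.
Lens 2: 1/d_i2 = 1/f₂ − 1/d_o2 = 1/(6.47) − 1/(65.94) = 0.1394, so d_i2 = 7.17 cm.
The final image is real, 7.17 cm to the right of lens 2 (overall magnification ≈ -0.25).

7.17 cm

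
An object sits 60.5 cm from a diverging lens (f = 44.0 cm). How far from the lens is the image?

25.5 cm

For a diverging lens, f = -44.0 cm.
Thin-lens equation: 1/q = 1/f − 1/p = 1/(-44.00) − 1/(60.5) = -0.02273 − 0.01653 = -0.03926, so q = -25.5 cm.
The image is virtual, upright and reduced, on the same side as the object.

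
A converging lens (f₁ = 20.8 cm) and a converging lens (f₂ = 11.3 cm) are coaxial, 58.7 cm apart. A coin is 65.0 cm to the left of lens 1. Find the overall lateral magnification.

Lens 1: 1/d_i1 = 1/(20.8) − 1/(65.0) = 0.03269, so d_i1 = 30.59 cm; m₁ = −d_i1/d_o1 = -0.4706.
d_o2 = 58.7 − (30.59) = 28.11 cm.
Lens 2: 1/d_i2 = 1/(11.3) − 1/(28.11) = 0.05292, so d_i2 = 18.90 cm; m₂ = −d_i2/d_o2 = -0.6722.
m = m₁·m₂ = (-0.4706)(-0.6722) = +0.316.

m = +0.316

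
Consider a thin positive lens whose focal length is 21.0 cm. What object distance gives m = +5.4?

17.1 cm

m = −d_i/d_o ⇒ d_i = −m·d_o.
1/f = 1/d_o + 1/d_i = 1/d_o − 1/(m·d_o) = (1 − 1/m)/d_o, so d_o = f(1 − 1/m) = (21.00)(1 − 1/(+5.4)) = 17.1 cm.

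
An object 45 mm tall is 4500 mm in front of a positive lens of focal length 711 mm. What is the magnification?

m = -0.188

1/d_i = 1/f − 1/d_o = 1/(711.0) − 1/(4500) = 0.001184, so d_i = 844.4 mm.
m = −d_i/d_o = −(844.4)/(4500) = -0.188.
The image is real, inverted and reduced, on the far side of the lens.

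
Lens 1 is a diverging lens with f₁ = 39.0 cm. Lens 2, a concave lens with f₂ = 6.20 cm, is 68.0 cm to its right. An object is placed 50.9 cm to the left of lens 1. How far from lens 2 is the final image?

Lens 1 is diverging, so f₁ = −39.0 cm.
Lens 1: 1/d_i1 = 1/f₁ − 1/d_o1 = 1/(-39.0) − 1/(50.9) = -0.04529, so d_i1 = -22.08 cm.
The intermediate image is 22.08 cm to the left of lens 1 (virtual), which is 68.0 − (-22.08) = 90.08 cm to the left of lens 2, so d_o2 = +90.08 cm.
Lens 2 is diverging, so f₂ = −6.20 cm.
Lens 2: 1/d_i2 = 1/f₂ − 1/d_o2 = 1/(-6.20) − 1/(90.08) = -0.1724, so d_i2 = -5.80 cm.
The final image is virtual, 5.80 cm to the left of lens 2 (overall magnification ≈ 0.028).

5.80 cm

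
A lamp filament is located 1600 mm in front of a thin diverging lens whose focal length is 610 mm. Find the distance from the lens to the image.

442 mm

For a diverging lens, f = -610 mm.
Lens equation: 1/s_i = 1/f − 1/s_o = 1/(-610.0) − 1/(1600) = -0.001639 − 0.0006250 = -0.002264, so s_i = -442 mm.
The image is virtual, upright and reduced, on the same side as the object.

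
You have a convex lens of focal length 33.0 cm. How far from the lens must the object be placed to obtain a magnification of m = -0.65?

m = −d_i/d_o ⇒ d_i = −m·d_o.
1/f = 1/d_o + 1/d_i = 1/d_o − 1/(m·d_o) = (1 − 1/m)/d_o, so d_o = f(1 − 1/m) = (33.00)(1 − 1/(-0.65)) = 83.8 cm.

83.8 cm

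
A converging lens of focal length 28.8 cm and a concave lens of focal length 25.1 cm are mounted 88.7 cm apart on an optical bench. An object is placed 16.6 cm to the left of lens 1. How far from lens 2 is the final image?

Lens 1: 1/d_i1 = 1/f₁ − 1/d_o1 = 1/(28.8) − 1/(16.6) = -0.02552, so d_i1 = -39.19 cm.
The intermediate image is 39.19 cm to the left of lens 1 (virtual), which is 88.7 − (-39.19) = 127.9 cm to the left of lens 2, so d_o2 = +127.9 cm.
Lens 2 is diverging, so f₂ = −25.1 cm.
Lens 2: 1/d_i2 = 1/f₂ − 1/d_o2 = 1/(-25.1) − 1/(127.9) = -0.04766, so d_i2 = -21.0 cm.
The final image is virtual, 21.0 cm to the left of lens 2 (overall magnification ≈ 0.39).

21.0 cm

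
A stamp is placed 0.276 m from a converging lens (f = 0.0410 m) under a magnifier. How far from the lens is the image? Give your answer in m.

Lens equation: 1/q = 1/f − 1/p = 1/(0.04100) − 1/(0.276) = 24.39 − 3.623 = 20.77, so q = 0.0482 m.
The image is real, inverted and reduced, on the far side of the lens.

0.0482 m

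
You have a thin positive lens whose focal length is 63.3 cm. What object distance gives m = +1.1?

5.75 cm

m = −d_i/d_o ⇒ d_i = −m·d_o.
1/f = 1/d_o + 1/d_i = 1/d_o − 1/(m·d_o) = (1 − 1/m)/d_o, so d_o = f(1 − 1/m) = (63.30)(1 − 1/(+1.1)) = 5.75 cm.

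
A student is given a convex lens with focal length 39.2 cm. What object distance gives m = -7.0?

44.8 cm

m = −d_i/d_o ⇒ d_i = −m·d_o.
1/f = 1/d_o + 1/d_i = 1/d_o − 1/(m·d_o) = (1 − 1/m)/d_o, so d_o = f(1 − 1/m) = (39.20)(1 − 1/(-7.0)) = 44.8 cm.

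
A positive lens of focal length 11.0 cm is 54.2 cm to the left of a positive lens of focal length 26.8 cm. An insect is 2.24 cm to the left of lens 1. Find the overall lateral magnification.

Lens 1: 1/d_i1 = 1/(11.0) − 1/(2.24) = -0.3555, so d_i1 = -2.813 cm; m₁ = −d_i1/d_o1 = +1.256.
d_o2 = 54.2 − (-2.813) = 57.01 cm.
Lens 2: 1/d_i2 = 1/(26.8) − 1/(57.01) = 0.01977, so d_i2 = 50.57 cm; m₂ = −d_i2/d_o2 = -0.8871.
m = m₁·m₂ = (+1.256)(-0.8871) = -1.11.

m = -1.11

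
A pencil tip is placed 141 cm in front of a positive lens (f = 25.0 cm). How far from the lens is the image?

30.4 cm

Lens equation: 1/d_i = 1/f − 1/d_o = 1/(25.00) − 1/(141) = 0.04000 − 0.007092 = 0.03291, so d_i = 30.4 cm.
The image is real, inverted and reduced, on the far side of the lens.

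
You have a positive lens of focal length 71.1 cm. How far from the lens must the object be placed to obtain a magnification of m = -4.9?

m = −d_i/d_o ⇒ d_i = −m·d_o.
1/f = 1/d_o + 1/d_i = 1/d_o − 1/(m·d_o) = (1 − 1/m)/d_o, so d_o = f(1 − 1/m) = (71.10)(1 − 1/(-4.9)) = 85.6 cm.

85.6 cm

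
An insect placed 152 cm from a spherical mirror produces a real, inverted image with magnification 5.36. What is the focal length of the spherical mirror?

f = 128 cm (concave)

m = −d_i/d_o ⇒ d_i = −m·d_o = −(-5.36)·(152) = 814.7 cm.
1/f = 1/d_o + 1/d_i = 1/(152) + 1/(814.7) = 0.007806, so f = 128 cm.
Since f is positive, the spherical mirror is concave.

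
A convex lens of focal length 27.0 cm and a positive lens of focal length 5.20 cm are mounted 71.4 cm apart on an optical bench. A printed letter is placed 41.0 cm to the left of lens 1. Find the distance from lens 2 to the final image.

3.10 cm

Lens 1: 1/d_i1 = 1/f₁ − 1/d_o1 = 1/(27.0) − 1/(41.0) = 0.01265, so d_i1 = 79.07 cm.
The intermediate image is 79.07 cm to the right of lens 1, which lies 7.670 cm to the right of lens 2 — a virtual object — so d_o2 = −7.670 cm.
Lens 2: 1/d_i2 = 1/f₂ − 1/d_o2 = 1/(5.20) − 1/(-7.670) = 0.3227, so d_i2 = 3.10 cm.
The final image is real, 3.10 cm to the right of lens 2 (overall magnification ≈ -0.78).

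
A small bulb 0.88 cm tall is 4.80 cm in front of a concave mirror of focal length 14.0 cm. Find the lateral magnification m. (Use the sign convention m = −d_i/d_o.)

m = +1.52

1/d_i = 1/f − 1/d_o = 1/(14.00) − 1/(4.80) = -0.1369, so d_i = -7.304 cm.
m = −d_i/d_o = −(-7.304)/(4.80) = +1.52.
The image is virtual, upright and enlarged, behind the mirror.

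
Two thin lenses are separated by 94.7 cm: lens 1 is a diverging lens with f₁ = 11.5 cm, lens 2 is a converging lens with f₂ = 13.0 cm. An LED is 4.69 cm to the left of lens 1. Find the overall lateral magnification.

m = -0.109

f₁ = −11.5 cm (diverging).
Lens 1: 1/d_i1 = 1/(-11.5) − 1/(4.69) = -0.3002, so d_i1 = -3.331 cm; m₁ = −d_i1/d_o1 = +0.7102.
d_o2 = 94.7 − (-3.331) = 98.03 cm.
Lens 2: 1/d_i2 = 1/(13.0) − 1/(98.03) = 0.06672, so d_i2 = 14.99 cm; m₂ = −d_i2/d_o2 = -0.1529.
m = m₁·m₂ = (+0.7102)(-0.1529) = -0.109.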